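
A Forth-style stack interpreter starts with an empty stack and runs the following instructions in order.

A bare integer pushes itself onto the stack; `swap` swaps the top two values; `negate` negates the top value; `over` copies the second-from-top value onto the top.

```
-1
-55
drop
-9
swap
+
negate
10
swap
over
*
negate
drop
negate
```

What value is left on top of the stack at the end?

-10

-1     → -1
-55    → -1 -55
drop   → -1
-9     → -1 -9
swap   → -9 -1
+      → -10
negate → 10
10     → 10 10
swap   → 10 10
over   → 10 10 10
*      → 10 100
negate → 10 -100
drop   → 10
negate → -10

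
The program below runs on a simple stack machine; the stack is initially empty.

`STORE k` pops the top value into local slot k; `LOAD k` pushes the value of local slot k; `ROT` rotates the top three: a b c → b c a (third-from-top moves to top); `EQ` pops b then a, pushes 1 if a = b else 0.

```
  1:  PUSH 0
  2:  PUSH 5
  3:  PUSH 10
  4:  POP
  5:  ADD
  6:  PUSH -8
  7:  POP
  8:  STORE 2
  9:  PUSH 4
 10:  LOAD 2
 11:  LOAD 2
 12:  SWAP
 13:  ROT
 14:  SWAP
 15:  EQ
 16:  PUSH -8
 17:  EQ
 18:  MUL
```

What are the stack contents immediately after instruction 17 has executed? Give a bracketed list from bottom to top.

[5, 0]

PUSH 0  : 0
PUSH 5  : 0 5
PUSH 10 : 0 5 10
POP     : 0 5
ADD     : 5
PUSH -8 : 5 -8
POP     : 5
STORE 2 : (empty)
PUSH 4  : 4
LOAD 2  : 4 5
LOAD 2  : 4 5 5
SWAP    : 4 5 5
ROT     : 5 5 4
SWAP    : 5 4 5
EQ      : 5 0
PUSH -8 : 5 0 -8
EQ      : 5 0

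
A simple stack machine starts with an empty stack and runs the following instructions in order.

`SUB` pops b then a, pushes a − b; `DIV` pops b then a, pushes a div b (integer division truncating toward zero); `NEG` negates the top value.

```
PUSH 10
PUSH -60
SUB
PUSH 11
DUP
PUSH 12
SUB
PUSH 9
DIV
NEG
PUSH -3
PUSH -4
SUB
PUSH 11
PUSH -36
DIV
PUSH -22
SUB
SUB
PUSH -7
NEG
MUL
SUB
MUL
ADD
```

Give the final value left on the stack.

1687

PUSH 10  -> [10]
PUSH -60 -> [10, -60]
SUB      -> [70]
PUSH 11  -> [70, 11]
DUP      -> [70, 11, 11]
PUSH 12  -> [70, 11, 11, 12]
SUB      -> [70, 11, -1]
PUSH 9   -> [70, 11, -1, 9]
DIV      -> [70, 11, 0]
NEG      -> [70, 11, 0]
PUSH -3  -> [70, 11, 0, -3]
PUSH -4  -> [70, 11, 0, -3, -4]
SUB      -> [70, 11, 0, 1]
PUSH 11  -> [70, 11, 0, 1, 11]
PUSH -36 -> [70, 11, 0, 1, 11, -36]
DIV      -> [70, 11, 0, 1, 0]
PUSH -22 -> [70, 11, 0, 1, 0, -22]
SUB      -> [70, 11, 0, 1, 22]
SUB      -> [70, 11, 0, -21]
PUSH -7  -> [70, 11, 0, -21, -7]
NEG      -> [70, 11, 0, -21, 7]
MUL      -> [70, 11, 0, -147]
SUB      -> [70, 11, 147]
MUL      -> [70, 1617]
ADD      -> [1687]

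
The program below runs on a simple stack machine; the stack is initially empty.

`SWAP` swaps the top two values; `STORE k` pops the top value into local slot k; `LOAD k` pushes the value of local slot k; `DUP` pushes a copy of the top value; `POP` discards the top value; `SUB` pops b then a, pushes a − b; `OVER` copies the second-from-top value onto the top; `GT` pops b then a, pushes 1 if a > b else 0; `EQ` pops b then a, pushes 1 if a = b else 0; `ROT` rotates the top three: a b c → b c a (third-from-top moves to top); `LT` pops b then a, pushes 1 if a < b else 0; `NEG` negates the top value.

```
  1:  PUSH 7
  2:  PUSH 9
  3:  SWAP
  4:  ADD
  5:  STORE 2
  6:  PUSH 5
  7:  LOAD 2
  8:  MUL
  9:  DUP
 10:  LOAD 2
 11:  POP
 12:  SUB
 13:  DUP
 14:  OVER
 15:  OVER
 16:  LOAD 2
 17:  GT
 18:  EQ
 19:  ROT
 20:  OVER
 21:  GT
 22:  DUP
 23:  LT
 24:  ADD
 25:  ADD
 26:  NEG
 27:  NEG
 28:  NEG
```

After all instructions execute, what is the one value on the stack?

PUSH 7   7
PUSH 9   7 9
SWAP     9 7
ADD      16
STORE 2  (empty)
PUSH 5   5
LOAD 2   5 16
MUL      80
DUP      80 80
LOAD 2   80 80 16
POP      80 80
SUB      0
DUP      0 0
OVER     0 0 0
OVER     0 0 0 0
LOAD 2   0 0 0 0 16
GT       0 0 0 0
EQ       0 0 1
ROT      0 1 0
OVER     0 1 0 1
GT       0 1 0
DUP      0 1 0 0
LT       0 1 0
ADD      0 1
ADD      1
NEG      -1
NEG      1
NEG      -1

-1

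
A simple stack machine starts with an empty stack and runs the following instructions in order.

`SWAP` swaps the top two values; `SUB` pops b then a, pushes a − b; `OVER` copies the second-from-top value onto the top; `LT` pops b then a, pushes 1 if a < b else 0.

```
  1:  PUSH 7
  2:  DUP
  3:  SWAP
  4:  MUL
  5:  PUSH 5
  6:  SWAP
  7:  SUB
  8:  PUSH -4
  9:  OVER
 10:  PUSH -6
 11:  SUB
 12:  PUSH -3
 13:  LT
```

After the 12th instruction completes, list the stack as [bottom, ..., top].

[-44, -4, -38, -3]

PUSH 7  → [7]
DUP     → [7, 7]
SWAP    → [7, 7]
MUL     → [49]
PUSH 5  → [49, 5]
SWAP    → [5, 49]
SUB     → [-44]
PUSH -4 → [-44, -4]
OVER    → [-44, -4, -44]
PUSH -6 → [-44, -4, -44, -6]
SUB     → [-44, -4, -38]
PUSH -3 → [-44, -4, -38, -3]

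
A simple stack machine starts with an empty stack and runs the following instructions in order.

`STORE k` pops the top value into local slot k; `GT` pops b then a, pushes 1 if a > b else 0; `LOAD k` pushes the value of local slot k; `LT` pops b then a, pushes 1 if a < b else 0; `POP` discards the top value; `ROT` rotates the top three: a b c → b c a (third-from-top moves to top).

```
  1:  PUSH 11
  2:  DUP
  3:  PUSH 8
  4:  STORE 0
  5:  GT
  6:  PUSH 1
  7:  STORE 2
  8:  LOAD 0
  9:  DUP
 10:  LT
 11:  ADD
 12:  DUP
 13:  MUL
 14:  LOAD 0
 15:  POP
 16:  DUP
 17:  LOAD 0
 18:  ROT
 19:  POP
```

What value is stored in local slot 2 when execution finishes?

1

PUSH 11 → [11]
DUP     → [11, 11]
PUSH 8  → [11, 11, 8]
STORE 0 → [11, 11]
GT      → [0]
PUSH 1  → [0, 1]
STORE 2 → [0]
LOAD 0  → [0, 8]
DUP     → [0, 8, 8]
LT      → [0, 0]
ADD     → [0]
DUP     → [0, 0]
MUL     → [0]
LOAD 0  → [0, 8]
POP     → [0]
DUP     → [0, 0]
LOAD 0  → [0, 0, 8]
ROT     → [0, 8, 0]
POP     → [0, 8]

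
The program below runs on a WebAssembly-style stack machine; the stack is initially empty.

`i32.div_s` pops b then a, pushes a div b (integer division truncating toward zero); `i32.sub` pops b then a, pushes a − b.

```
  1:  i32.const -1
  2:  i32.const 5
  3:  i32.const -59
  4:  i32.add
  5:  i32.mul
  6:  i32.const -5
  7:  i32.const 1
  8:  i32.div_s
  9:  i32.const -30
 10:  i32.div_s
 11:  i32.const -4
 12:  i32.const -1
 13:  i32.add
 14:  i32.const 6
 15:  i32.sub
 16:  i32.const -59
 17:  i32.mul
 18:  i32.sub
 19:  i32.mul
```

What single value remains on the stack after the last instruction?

i32.const -1   [-1]
i32.const 5    [-1, 5]
i32.const -59  [-1, 5, -59]
i32.add        [-1, -54]
i32.mul        [54]
i32.const -5   [54, -5]
i32.const 1    [54, -5, 1]
i32.div_s      [54, -5]
i32.const -30  [54, -5, -30]
i32.div_s      [54, 0]
i32.const -4   [54, 0, -4]
i32.const -1   [54, 0, -4, -1]
i32.add        [54, 0, -5]
i32.const 6    [54, 0, -5, 6]
i32.sub        [54, 0, -11]
i32.const -59  [54, 0, -11, -59]
i32.mul        [54, 0, 649]
i32.sub        [54, -649]
i32.mul        [-35046]

-35046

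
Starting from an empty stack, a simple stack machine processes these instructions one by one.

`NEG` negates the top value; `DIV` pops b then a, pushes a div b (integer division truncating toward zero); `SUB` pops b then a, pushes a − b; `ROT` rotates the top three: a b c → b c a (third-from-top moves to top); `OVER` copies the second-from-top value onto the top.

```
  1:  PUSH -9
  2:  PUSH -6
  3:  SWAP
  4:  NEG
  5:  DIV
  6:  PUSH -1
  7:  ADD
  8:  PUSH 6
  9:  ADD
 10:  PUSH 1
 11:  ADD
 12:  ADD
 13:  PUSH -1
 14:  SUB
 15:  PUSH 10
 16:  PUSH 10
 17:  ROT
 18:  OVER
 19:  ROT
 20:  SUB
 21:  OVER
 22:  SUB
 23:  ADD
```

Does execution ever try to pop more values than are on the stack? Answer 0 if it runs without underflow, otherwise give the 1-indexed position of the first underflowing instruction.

12

PUSH -9 -> [-9]
PUSH -6 -> [-9, -6]
SWAP    -> [-6, -9]
NEG     -> [-6, 9]
DIV     -> [0]
PUSH -1 -> [0, -1]
ADD     -> [-1]
PUSH 6  -> [-1, 6]
ADD     -> [5]
PUSH 1  -> [5, 1]
ADD     -> [6]
ADD  — needs 2 operands, stack has 1 → underflow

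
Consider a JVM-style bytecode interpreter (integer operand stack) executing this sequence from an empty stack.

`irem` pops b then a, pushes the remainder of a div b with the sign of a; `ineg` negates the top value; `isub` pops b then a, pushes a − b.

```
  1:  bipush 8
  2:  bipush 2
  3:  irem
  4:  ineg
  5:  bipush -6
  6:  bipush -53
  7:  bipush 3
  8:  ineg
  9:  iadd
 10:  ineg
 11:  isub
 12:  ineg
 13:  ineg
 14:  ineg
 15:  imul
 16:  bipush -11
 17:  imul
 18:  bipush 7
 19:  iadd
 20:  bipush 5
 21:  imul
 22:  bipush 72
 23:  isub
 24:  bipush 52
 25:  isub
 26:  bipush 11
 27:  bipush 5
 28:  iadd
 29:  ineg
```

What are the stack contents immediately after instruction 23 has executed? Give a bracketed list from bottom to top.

bipush 8   : 8
bipush 2   : 8 2
irem       : 0
ineg       : 0
bipush -6  : 0 -6
bipush -53 : 0 -6 -53
bipush 3   : 0 -6 -53 3
ineg       : 0 -6 -53 -3
iadd       : 0 -6 -56
ineg       : 0 -6 56
isub       : 0 -62
ineg       : 0 62
ineg       : 0 -62
ineg       : 0 62
imul       : 0
bipush -11 : 0 -11
imul       : 0
bipush 7   : 0 7
iadd       : 7
bipush 5   : 7 5
imul       : 35
bipush 72  : 35 72
isub       : -37

[-37]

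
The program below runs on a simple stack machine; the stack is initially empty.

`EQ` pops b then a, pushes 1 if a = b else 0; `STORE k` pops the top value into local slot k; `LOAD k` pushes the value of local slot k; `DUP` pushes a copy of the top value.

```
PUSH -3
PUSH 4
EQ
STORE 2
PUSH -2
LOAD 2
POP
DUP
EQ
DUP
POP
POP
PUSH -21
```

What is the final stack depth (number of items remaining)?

1

PUSH -3  : [-3]
PUSH 4   : [-3, 4]
EQ       : [0]
STORE 2  : []
PUSH -2  : [-2]
LOAD 2   : [-2, 0]
POP      : [-2]
DUP      : [-2, -2]
EQ       : [1]
DUP      : [1, 1]
POP      : [1]
POP      : []
PUSH -21 : [-21]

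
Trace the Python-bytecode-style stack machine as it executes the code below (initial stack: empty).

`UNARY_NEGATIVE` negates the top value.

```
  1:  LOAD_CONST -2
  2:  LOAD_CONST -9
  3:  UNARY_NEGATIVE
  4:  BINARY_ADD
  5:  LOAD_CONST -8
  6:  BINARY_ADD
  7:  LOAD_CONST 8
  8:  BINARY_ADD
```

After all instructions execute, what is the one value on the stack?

7

LOAD_CONST -2   -2
LOAD_CONST -9   -2 -9
UNARY_NEGATIVE  -2 9
BINARY_ADD      7
LOAD_CONST -8   7 -8
BINARY_ADD      -1
LOAD_CONST 8    -1 8
BINARY_ADD      7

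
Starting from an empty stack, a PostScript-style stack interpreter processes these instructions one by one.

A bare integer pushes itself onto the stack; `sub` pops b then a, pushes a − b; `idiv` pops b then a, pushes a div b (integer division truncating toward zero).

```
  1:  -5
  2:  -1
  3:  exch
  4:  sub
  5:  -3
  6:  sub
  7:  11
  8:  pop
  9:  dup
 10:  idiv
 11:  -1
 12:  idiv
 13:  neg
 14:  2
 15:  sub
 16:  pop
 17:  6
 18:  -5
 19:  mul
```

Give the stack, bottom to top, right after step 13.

[1]

-5    -5
-1    -5 -1
exch  -1 -5
sub   4
-3    4 -3
sub   7
11    7 11
pop   7
dup   7 7
idiv  1
-1    1 -1
idiv  -1
neg   1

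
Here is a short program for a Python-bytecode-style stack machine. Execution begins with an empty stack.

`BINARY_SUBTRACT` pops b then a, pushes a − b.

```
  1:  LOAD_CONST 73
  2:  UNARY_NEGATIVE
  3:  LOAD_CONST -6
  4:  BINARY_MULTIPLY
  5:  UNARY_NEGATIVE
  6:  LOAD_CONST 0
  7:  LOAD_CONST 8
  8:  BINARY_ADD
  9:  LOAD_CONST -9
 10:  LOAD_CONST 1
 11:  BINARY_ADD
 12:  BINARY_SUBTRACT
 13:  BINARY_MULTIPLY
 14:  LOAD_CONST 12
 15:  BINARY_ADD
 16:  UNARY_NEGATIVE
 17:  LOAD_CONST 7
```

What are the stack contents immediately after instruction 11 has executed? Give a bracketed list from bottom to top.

[-438, 8, -8]

LOAD_CONST 73   → [73]
UNARY_NEGATIVE  → [-73]
LOAD_CONST -6   → [-73, -6]
BINARY_MULTIPLY → [438]
UNARY_NEGATIVE  → [-438]
LOAD_CONST 0    → [-438, 0]
LOAD_CONST 8    → [-438, 0, 8]
BINARY_ADD      → [-438, 8]
LOAD_CONST -9   → [-438, 8, -9]
LOAD_CONST 1    → [-438, 8, -9, 1]
BINARY_ADD      → [-438, 8, -8]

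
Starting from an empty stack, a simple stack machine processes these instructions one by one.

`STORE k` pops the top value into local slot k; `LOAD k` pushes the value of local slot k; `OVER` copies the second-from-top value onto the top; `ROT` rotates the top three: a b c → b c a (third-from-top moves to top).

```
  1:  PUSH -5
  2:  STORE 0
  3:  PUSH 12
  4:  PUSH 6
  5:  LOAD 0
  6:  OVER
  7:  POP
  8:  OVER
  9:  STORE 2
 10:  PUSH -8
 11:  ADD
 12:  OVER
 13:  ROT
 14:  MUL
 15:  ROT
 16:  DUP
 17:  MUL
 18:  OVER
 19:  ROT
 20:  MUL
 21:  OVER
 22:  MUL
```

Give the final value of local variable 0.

-5

PUSH -5 -> [-5]
STORE 0 -> []
PUSH 12 -> [12]
PUSH 6  -> [12, 6]
LOAD 0  -> [12, 6, -5]
OVER    -> [12, 6, -5, 6]
POP     -> [12, 6, -5]
OVER    -> [12, 6, -5, 6]
STORE 2 -> [12, 6, -5]
PUSH -8 -> [12, 6, -5, -8]
ADD     -> [12, 6, -13]
OVER    -> [12, 6, -13, 6]
ROT     -> [12, -13, 6, 6]
MUL     -> [12, -13, 36]
ROT     -> [-13, 36, 12]
DUP     -> [-13, 36, 12, 12]
MUL     -> [-13, 36, 144]
OVER    -> [-13, 36, 144, 36]
ROT     -> [-13, 144, 36, 36]
MUL     -> [-13, 144, 1296]
OVER    -> [-13, 144, 1296, 144]
MUL     -> [-13, 144, 186624]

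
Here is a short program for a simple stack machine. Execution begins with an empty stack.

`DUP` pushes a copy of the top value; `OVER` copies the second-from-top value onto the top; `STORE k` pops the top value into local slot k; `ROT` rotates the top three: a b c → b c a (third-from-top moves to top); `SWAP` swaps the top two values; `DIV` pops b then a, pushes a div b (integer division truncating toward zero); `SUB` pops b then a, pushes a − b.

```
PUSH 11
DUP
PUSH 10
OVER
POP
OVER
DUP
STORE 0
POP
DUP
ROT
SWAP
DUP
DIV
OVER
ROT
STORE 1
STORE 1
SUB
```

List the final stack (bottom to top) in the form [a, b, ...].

[11, 9]

PUSH 11  [11]
DUP      [11, 11]
PUSH 10  [11, 11, 10]
OVER     [11, 11, 10, 11]
POP      [11, 11, 10]
OVER     [11, 11, 10, 11]
DUP      [11, 11, 10, 11, 11]
STORE 0  [11, 11, 10, 11]
POP      [11, 11, 10]
DUP      [11, 11, 10, 10]
ROT      [11, 10, 10, 11]
SWAP     [11, 10, 11, 10]
DUP      [11, 10, 11, 10, 10]
DIV      [11, 10, 11, 1]
OVER     [11, 10, 11, 1, 11]
ROT      [11, 10, 1, 11, 11]
STORE 1  [11, 10, 1, 11]
STORE 1  [11, 10, 1]
SUB      [11, 9]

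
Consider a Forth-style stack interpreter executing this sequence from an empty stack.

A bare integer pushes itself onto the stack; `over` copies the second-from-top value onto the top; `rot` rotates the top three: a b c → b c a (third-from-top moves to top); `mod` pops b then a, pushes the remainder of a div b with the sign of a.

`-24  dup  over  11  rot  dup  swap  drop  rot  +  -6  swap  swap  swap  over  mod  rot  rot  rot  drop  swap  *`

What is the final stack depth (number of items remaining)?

-24  -> [-24]
dup  -> [-24, -24]
over -> [-24, -24, -24]
11   -> [-24, -24, -24, 11]
rot  -> [-24, -24, 11, -24]
dup  -> [-24, -24, 11, -24, -24]
swap -> [-24, -24, 11, -24, -24]
drop -> [-24, -24, 11, -24]
rot  -> [-24, 11, -24, -24]
+    -> [-24, 11, -48]
-6   -> [-24, 11, -48, -6]
swap -> [-24, 11, -6, -48]
swap -> [-24, 11, -48, -6]
swap -> [-24, 11, -6, -48]
over -> [-24, 11, -6, -48, -6]
mod  -> [-24, 11, -6, 0]
rot  -> [-24, -6, 0, 11]
rot  -> [-24, 0, 11, -6]
rot  -> [-24, 11, -6, 0]
drop -> [-24, 11, -6]
swap -> [-24, -6, 11]
*    -> [-24, -66]

2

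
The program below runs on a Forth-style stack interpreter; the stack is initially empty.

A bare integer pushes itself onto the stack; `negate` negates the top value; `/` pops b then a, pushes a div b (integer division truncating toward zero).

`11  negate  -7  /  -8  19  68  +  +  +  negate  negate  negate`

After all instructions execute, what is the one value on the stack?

-80

11     : 11
negate : -11
-7     : -11 -7
/      : 1
-8     : 1 -8
19     : 1 -8 19
68     : 1 -8 19 68
+      : 1 -8 87
+      : 1 79
+      : 80
negate : -80
negate : 80
negate : -80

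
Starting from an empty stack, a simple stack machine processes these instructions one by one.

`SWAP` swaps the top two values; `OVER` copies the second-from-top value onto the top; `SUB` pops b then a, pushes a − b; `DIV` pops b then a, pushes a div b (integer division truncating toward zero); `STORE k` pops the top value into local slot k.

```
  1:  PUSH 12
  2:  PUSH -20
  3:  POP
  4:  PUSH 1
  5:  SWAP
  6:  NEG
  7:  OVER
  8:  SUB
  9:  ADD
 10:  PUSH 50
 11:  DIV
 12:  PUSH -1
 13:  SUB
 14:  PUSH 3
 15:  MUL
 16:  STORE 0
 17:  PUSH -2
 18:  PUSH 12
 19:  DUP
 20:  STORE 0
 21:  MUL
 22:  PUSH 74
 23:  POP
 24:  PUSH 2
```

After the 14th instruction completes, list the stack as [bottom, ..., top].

[1, 3]

PUSH 12  -> [12]
PUSH -20 -> [12, -20]
POP      -> [12]
PUSH 1   -> [12, 1]
SWAP     -> [1, 12]
NEG      -> [1, -12]
OVER     -> [1, -12, 1]
SUB      -> [1, -13]
ADD      -> [-12]
PUSH 50  -> [-12, 50]
DIV      -> [0]
PUSH -1  -> [0, -1]
SUB      -> [1]
PUSH 3   -> [1, 3]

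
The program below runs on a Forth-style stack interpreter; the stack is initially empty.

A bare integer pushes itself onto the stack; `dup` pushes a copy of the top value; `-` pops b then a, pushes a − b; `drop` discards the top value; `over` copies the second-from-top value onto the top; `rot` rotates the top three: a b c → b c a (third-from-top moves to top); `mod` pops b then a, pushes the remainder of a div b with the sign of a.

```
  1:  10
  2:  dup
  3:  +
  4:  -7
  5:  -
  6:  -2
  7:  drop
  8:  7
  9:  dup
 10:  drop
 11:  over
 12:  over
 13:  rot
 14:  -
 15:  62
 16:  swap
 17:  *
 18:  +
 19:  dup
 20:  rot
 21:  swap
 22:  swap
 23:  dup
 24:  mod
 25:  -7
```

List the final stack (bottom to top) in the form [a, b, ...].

10   : [10]
dup  : [10, 10]
+    : [20]
-7   : [20, -7]
-    : [27]
-2   : [27, -2]
drop : [27]
7    : [27, 7]
dup  : [27, 7, 7]
drop : [27, 7]
over : [27, 7, 27]
over : [27, 7, 27, 7]
rot  : [27, 27, 7, 7]
-    : [27, 27, 0]
62   : [27, 27, 0, 62]
swap : [27, 27, 62, 0]
*    : [27, 27, 0]
+    : [27, 27]
dup  : [27, 27, 27]
rot  : [27, 27, 27]
swap : [27, 27, 27]
swap : [27, 27, 27]
dup  : [27, 27, 27, 27]
mod  : [27, 27, 0]
-7   : [27, 27, 0, -7]

[27, 27, 0, -7]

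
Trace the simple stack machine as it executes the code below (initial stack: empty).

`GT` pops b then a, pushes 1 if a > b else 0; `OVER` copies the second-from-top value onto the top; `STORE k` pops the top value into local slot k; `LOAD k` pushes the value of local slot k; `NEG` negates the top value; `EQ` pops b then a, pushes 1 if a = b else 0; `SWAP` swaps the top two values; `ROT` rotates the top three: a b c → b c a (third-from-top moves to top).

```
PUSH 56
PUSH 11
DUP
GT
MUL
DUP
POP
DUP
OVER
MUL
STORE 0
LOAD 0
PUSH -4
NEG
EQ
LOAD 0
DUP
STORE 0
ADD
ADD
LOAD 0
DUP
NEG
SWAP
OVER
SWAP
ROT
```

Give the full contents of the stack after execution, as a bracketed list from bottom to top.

PUSH 56 → 56
PUSH 11 → 56 11
DUP     → 56 11 11
GT      → 56 0
MUL     → 0
DUP     → 0 0
POP     → 0
DUP     → 0 0
OVER    → 0 0 0
MUL     → 0 0
STORE 0 → 0
LOAD 0  → 0 0
PUSH -4 → 0 0 -4
NEG     → 0 0 4
EQ      → 0 0
LOAD 0  → 0 0 0
DUP     → 0 0 0 0
STORE 0 → 0 0 0
ADD     → 0 0
ADD     → 0
LOAD 0  → 0 0
DUP     → 0 0 0
NEG     → 0 0 0
SWAP    → 0 0 0
OVER    → 0 0 0 0
SWAP    → 0 0 0 0
ROT     → 0 0 0 0

[0, 0, 0, 0]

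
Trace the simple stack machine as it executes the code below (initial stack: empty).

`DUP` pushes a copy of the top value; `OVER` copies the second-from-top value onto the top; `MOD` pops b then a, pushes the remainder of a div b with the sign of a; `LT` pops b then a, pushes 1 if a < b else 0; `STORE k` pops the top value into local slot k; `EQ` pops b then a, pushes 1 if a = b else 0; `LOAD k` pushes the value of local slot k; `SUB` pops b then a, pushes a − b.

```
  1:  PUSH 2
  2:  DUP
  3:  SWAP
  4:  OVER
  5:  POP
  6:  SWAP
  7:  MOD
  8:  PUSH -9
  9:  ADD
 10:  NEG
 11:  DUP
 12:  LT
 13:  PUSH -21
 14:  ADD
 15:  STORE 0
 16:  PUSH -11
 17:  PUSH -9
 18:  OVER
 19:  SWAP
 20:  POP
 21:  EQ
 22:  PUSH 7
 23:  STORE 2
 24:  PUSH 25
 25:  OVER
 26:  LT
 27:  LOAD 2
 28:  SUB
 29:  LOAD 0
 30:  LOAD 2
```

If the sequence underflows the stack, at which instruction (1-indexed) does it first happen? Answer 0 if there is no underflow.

PUSH 2    [2]
DUP       [2, 2]
SWAP      [2, 2]
OVER      [2, 2, 2]
POP       [2, 2]
SWAP      [2, 2]
MOD       [0]
PUSH -9   [0, -9]
ADD       [-9]
NEG       [9]
DUP       [9, 9]
LT        [0]
PUSH -21  [0, -21]
ADD       [-21]
STORE 0   []
PUSH -11  [-11]
PUSH -9   [-11, -9]
OVER      [-11, -9, -11]
SWAP      [-11, -11, -9]
POP       [-11, -11]
EQ        [1]
PUSH 7    [1, 7]
STORE 2   [1]
PUSH 25   [1, 25]
OVER      [1, 25, 1]
LT        [1, 0]
LOAD 2    [1, 0, 7]
SUB       [1, -7]
LOAD 0    [1, -7, -21]
LOAD 2    [1, -7, -21, 7]

0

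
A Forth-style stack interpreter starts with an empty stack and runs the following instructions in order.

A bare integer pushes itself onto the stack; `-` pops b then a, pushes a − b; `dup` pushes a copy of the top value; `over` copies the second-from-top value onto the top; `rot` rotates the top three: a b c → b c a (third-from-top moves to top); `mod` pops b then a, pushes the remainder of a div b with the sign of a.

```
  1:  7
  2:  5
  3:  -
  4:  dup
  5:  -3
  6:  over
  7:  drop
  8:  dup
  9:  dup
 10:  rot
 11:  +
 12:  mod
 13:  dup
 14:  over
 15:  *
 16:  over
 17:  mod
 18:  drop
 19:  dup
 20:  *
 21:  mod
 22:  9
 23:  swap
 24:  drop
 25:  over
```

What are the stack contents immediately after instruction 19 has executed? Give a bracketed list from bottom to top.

7    -> [7]
5    -> [7, 5]
-    -> [2]
dup  -> [2, 2]
-3   -> [2, 2, -3]
over -> [2, 2, -3, 2]
drop -> [2, 2, -3]
dup  -> [2, 2, -3, -3]
dup  -> [2, 2, -3, -3, -3]
rot  -> [2, 2, -3, -3, -3]
+    -> [2, 2, -3, -6]
mod  -> [2, 2, -3]
dup  -> [2, 2, -3, -3]
over -> [2, 2, -3, -3, -3]
*    -> [2, 2, -3, 9]
over -> [2, 2, -3, 9, -3]
mod  -> [2, 2, -3, 0]
drop -> [2, 2, -3]
dup  -> [2, 2, -3, -3]

[2, 2, -3, -3]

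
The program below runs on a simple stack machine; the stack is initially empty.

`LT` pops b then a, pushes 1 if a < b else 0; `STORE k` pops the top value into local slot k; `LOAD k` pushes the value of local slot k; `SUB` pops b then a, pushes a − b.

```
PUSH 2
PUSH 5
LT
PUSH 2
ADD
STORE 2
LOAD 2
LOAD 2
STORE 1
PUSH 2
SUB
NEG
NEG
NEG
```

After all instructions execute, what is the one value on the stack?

PUSH 2  : 2
PUSH 5  : 2 5
LT      : 1
PUSH 2  : 1 2
ADD     : 3
STORE 2 : (empty)
LOAD 2  : 3
LOAD 2  : 3 3
STORE 1 : 3
PUSH 2  : 3 2
SUB     : 1
NEG     : -1
NEG     : 1
NEG     : -1

-1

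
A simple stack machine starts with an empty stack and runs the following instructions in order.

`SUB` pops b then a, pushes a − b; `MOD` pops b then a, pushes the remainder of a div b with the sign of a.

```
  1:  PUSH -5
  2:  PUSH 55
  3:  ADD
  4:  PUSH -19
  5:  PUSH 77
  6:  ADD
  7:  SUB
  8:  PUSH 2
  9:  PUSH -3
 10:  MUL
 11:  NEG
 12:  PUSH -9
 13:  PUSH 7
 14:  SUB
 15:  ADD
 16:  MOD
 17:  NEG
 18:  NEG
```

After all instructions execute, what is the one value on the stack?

PUSH -5  → -5
PUSH 55  → -5 55
ADD      → 50
PUSH -19 → 50 -19
PUSH 77  → 50 -19 77
ADD      → 50 58
SUB      → -8
PUSH 2   → -8 2
PUSH -3  → -8 2 -3
MUL      → -8 -6
NEG      → -8 6
PUSH -9  → -8 6 -9
PUSH 7   → -8 6 -9 7
SUB      → -8 6 -16
ADD      → -8 -10
MOD      → -8
NEG      → 8
NEG      → -8

-8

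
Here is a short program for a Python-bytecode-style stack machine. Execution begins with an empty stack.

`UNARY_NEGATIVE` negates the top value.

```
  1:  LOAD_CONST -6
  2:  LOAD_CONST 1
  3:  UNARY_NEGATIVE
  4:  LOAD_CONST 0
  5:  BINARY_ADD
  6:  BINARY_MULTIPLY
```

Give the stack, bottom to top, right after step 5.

[-6, -1]

LOAD_CONST -6  -> -6
LOAD_CONST 1   -> -6 1
UNARY_NEGATIVE -> -6 -1
LOAD_CONST 0   -> -6 -1 0
BINARY_ADD     -> -6 -1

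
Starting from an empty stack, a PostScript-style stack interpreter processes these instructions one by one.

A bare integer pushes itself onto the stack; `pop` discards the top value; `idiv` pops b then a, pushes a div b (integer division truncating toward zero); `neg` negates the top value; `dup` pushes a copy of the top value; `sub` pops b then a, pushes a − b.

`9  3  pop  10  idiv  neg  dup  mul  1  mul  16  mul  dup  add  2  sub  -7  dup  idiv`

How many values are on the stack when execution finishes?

9    -> [9]
3    -> [9, 3]
pop  -> [9]
10   -> [9, 10]
idiv -> [0]
neg  -> [0]
dup  -> [0, 0]
mul  -> [0]
1    -> [0, 1]
mul  -> [0]
16   -> [0, 16]
mul  -> [0]
dup  -> [0, 0]
add  -> [0]
2    -> [0, 2]
sub  -> [-2]
-7   -> [-2, -7]
dup  -> [-2, -7, -7]
idiv -> [-2, 1]

2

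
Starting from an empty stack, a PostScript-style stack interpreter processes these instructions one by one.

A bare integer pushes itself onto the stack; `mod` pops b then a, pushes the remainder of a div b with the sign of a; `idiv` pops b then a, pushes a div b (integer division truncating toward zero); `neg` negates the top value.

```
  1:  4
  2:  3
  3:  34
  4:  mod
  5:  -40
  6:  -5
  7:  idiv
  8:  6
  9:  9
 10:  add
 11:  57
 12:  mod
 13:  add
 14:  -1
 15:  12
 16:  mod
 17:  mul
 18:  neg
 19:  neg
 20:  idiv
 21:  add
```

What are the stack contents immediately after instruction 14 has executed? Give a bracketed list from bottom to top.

4     4
3     4 3
34    4 3 34
mod   4 3
-40   4 3 -40
-5    4 3 -40 -5
idiv  4 3 8
6     4 3 8 6
9     4 3 8 6 9
add   4 3 8 15
57    4 3 8 15 57
mod   4 3 8 15
add   4 3 23
-1    4 3 23 -1

[4, 3, 23, -1]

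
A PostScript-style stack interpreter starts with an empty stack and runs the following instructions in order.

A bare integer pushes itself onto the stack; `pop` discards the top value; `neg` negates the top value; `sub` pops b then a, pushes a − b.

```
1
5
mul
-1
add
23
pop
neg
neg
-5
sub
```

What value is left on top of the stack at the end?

9

1   : 1
5   : 1 5
mul : 5
-1  : 5 -1
add : 4
23  : 4 23
pop : 4
neg : -4
neg : 4
-5  : 4 -5
sub : 9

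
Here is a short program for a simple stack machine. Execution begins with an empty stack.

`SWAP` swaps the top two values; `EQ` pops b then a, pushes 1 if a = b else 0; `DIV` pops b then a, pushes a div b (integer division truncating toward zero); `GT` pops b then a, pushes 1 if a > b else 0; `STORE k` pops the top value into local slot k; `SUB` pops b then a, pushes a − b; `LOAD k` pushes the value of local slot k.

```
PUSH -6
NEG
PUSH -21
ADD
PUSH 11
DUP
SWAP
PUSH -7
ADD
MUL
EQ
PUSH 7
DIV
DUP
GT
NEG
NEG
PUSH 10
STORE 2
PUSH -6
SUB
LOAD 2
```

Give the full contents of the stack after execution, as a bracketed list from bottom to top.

[6, 10]

PUSH -6  -> -6
NEG      -> 6
PUSH -21 -> 6 -21
ADD      -> -15
PUSH 11  -> -15 11
DUP      -> -15 11 11
SWAP     -> -15 11 11
PUSH -7  -> -15 11 11 -7
ADD      -> -15 11 4
MUL      -> -15 44
EQ       -> 0
PUSH 7   -> 0 7
DIV      -> 0
DUP      -> 0 0
GT       -> 0
NEG      -> 0
NEG      -> 0
PUSH 10  -> 0 10
STORE 2  -> 0
PUSH -6  -> 0 -6
SUB      -> 6
LOAD 2   -> 6 10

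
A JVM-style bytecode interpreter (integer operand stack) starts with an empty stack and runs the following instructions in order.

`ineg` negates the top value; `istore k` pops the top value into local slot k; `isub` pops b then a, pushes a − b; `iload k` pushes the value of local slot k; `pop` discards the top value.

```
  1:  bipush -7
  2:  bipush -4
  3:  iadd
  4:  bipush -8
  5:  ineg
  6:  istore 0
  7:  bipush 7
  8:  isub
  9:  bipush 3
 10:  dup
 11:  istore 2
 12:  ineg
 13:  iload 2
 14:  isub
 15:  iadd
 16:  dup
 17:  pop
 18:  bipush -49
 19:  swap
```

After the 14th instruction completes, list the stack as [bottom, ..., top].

[-18, -6]

bipush -7 → -7
bipush -4 → -7 -4
iadd      → -11
bipush -8 → -11 -8
ineg      → -11 8
istore 0  → -11
bipush 7  → -11 7
isub      → -18
bipush 3  → -18 3
dup       → -18 3 3
istore 2  → -18 3
ineg      → -18 -3
iload 2   → -18 -3 3
isub      → -18 -6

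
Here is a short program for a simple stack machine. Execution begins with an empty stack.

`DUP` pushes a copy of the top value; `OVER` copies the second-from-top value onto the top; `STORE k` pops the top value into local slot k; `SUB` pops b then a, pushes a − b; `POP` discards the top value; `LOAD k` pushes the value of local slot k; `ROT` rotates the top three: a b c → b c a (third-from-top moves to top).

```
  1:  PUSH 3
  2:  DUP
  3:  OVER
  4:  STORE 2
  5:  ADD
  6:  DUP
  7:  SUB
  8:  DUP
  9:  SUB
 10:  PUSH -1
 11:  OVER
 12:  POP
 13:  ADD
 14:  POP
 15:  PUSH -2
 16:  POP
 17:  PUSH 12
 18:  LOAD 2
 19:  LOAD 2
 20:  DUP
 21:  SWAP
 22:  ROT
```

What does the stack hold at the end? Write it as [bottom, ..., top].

PUSH 3   [3]
DUP      [3, 3]
OVER     [3, 3, 3]
STORE 2  [3, 3]
ADD      [6]
DUP      [6, 6]
SUB      [0]
DUP      [0, 0]
SUB      [0]
PUSH -1  [0, -1]
OVER     [0, -1, 0]
POP      [0, -1]
ADD      [-1]
POP      []
PUSH -2  [-2]
POP      []
PUSH 12  [12]
LOAD 2   [12, 3]
LOAD 2   [12, 3, 3]
DUP      [12, 3, 3, 3]
SWAP     [12, 3, 3, 3]
ROT      [12, 3, 3, 3]

[12, 3, 3, 3]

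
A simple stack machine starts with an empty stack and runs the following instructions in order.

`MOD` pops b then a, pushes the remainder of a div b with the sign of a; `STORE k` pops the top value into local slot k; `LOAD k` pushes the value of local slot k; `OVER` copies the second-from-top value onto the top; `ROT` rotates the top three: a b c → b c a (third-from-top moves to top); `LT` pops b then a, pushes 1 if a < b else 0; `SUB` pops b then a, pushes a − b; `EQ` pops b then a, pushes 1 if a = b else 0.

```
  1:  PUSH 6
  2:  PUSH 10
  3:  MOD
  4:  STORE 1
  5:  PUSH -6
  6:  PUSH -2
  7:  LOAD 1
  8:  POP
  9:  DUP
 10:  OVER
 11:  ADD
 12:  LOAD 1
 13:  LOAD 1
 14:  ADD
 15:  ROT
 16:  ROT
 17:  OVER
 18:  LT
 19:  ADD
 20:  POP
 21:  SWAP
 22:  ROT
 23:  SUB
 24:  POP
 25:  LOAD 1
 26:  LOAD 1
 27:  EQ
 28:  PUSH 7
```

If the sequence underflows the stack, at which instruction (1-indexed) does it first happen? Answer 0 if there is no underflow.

PUSH 6  → 6
PUSH 10 → 6 10
MOD     → 6
STORE 1 → (empty)
PUSH -6 → -6
PUSH -2 → -6 -2
LOAD 1  → -6 -2 6
POP     → -6 -2
DUP     → -6 -2 -2
OVER    → -6 -2 -2 -2
ADD     → -6 -2 -4
LOAD 1  → -6 -2 -4 6
LOAD 1  → -6 -2 -4 6 6
ADD     → -6 -2 -4 12
ROT     → -6 -4 12 -2
ROT     → -6 12 -2 -4
OVER    → -6 12 -2 -4 -2
LT      → -6 12 -2 1
ADD     → -6 12 -1
POP     → -6 12
SWAP    → 12 -6
ROT  — needs 3 operands, stack has 2 → underflow

22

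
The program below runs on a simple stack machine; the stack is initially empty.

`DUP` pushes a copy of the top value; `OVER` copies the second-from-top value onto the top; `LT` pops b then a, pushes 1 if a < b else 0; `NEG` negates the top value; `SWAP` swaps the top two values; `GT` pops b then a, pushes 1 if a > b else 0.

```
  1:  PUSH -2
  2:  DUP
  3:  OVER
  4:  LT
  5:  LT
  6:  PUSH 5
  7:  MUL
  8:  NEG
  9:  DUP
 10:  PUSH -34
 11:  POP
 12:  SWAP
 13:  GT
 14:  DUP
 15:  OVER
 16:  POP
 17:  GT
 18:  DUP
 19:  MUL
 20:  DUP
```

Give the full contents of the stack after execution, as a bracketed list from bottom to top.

PUSH -2   -2
DUP       -2 -2
OVER      -2 -2 -2
LT        -2 0
LT        1
PUSH 5    1 5
MUL       5
NEG       -5
DUP       -5 -5
PUSH -34  -5 -5 -34
POP       -5 -5
SWAP      -5 -5
GT        0
DUP       0 0
OVER      0 0 0
POP       0 0
GT        0
DUP       0 0
MUL       0
DUP       0 0

[0, 0]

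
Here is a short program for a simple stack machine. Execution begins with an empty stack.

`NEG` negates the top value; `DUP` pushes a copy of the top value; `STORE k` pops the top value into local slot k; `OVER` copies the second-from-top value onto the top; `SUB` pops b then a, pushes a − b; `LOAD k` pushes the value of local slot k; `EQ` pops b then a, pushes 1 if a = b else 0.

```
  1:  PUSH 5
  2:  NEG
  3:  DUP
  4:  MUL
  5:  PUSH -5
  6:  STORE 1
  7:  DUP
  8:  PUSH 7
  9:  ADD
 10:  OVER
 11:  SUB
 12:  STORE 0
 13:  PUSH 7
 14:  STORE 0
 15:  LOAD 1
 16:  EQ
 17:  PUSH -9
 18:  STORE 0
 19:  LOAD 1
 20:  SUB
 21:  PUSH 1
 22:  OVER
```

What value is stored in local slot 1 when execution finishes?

PUSH 5  -> 5
NEG     -> -5
DUP     -> -5 -5
MUL     -> 25
PUSH -5 -> 25 -5
STORE 1 -> 25
DUP     -> 25 25
PUSH 7  -> 25 25 7
ADD     -> 25 32
OVER    -> 25 32 25
SUB     -> 25 7
STORE 0 -> 25
PUSH 7  -> 25 7
STORE 0 -> 25
LOAD 1  -> 25 -5
EQ      -> 0
PUSH -9 -> 0 -9
STORE 0 -> 0
LOAD 1  -> 0 -5
SUB     -> 5
PUSH 1  -> 5 1
OVER    -> 5 1 5

-5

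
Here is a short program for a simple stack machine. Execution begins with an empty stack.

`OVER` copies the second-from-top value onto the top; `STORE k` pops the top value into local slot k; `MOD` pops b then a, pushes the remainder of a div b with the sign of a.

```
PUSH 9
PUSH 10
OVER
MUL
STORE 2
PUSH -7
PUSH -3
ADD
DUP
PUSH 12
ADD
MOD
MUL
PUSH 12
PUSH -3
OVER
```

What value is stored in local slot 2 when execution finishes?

PUSH 9  → 9
PUSH 10 → 9 10
OVER    → 9 10 9
MUL     → 9 90
STORE 2 → 9
PUSH -7 → 9 -7
PUSH -3 → 9 -7 -3
ADD     → 9 -10
DUP     → 9 -10 -10
PUSH 12 → 9 -10 -10 12
ADD     → 9 -10 2
MOD     → 9 0
MUL     → 0
PUSH 12 → 0 12
PUSH -3 → 0 12 -3
OVER    → 0 12 -3 12

90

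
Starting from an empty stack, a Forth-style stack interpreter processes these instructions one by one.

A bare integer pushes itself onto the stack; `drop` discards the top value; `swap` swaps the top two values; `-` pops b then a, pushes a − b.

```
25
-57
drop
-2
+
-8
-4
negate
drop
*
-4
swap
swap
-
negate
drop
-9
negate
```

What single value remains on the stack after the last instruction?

9

25     -> 25
-57    -> 25 -57
drop   -> 25
-2     -> 25 -2
+      -> 23
-8     -> 23 -8
-4     -> 23 -8 -4
negate -> 23 -8 4
drop   -> 23 -8
*      -> -184
-4     -> -184 -4
swap   -> -4 -184
swap   -> -184 -4
-      -> -180
negate -> 180
drop   -> (empty)
-9     -> -9
negate -> 9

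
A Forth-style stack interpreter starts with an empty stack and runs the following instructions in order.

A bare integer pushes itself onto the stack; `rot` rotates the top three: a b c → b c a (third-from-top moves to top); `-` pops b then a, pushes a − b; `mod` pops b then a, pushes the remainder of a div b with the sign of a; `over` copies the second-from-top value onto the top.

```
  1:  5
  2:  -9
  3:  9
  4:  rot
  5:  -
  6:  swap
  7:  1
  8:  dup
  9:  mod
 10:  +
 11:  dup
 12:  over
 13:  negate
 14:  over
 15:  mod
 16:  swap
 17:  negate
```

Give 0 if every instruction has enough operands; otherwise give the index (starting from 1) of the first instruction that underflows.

5       5
-9      5 -9
9       5 -9 9
rot     -9 9 5
-       -9 4
swap    4 -9
1       4 -9 1
dup     4 -9 1 1
mod     4 -9 0
+       4 -9
dup     4 -9 -9
over    4 -9 -9 -9
negate  4 -9 -9 9
over    4 -9 -9 9 -9
mod     4 -9 -9 0
swap    4 -9 0 -9
negate  4 -9 0 9

0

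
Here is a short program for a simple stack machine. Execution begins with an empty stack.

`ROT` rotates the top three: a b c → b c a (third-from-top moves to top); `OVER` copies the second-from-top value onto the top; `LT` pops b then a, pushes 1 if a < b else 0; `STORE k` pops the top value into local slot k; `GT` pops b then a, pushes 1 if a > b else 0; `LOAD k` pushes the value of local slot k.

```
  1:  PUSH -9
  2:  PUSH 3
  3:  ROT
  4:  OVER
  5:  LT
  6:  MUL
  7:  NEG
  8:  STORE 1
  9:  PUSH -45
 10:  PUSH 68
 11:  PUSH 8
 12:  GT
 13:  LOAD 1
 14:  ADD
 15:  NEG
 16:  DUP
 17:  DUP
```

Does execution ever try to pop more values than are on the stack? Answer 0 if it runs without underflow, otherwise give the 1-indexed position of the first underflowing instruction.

PUSH -9 → [-9]
PUSH 3  → [-9, 3]
ROT  — needs 3 operands, stack has 2 → underflow

3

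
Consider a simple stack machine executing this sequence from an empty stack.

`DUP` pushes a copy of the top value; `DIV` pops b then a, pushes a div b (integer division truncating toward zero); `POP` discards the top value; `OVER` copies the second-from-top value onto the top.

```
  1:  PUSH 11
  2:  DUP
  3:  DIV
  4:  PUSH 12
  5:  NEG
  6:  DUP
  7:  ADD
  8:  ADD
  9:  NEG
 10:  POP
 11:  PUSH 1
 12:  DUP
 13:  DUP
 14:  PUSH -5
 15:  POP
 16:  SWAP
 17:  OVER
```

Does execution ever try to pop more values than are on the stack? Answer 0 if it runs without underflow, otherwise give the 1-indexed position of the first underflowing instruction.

PUSH 11 -> [11]
DUP     -> [11, 11]
DIV     -> [1]
PUSH 12 -> [1, 12]
NEG     -> [1, -12]
DUP     -> [1, -12, -12]
ADD     -> [1, -24]
ADD     -> [-23]
NEG     -> [23]
POP     -> []
PUSH 1  -> [1]
DUP     -> [1, 1]
DUP     -> [1, 1, 1]
PUSH -5 -> [1, 1, 1, -5]
POP     -> [1, 1, 1]
SWAP    -> [1, 1, 1]
OVER    -> [1, 1, 1, 1]

0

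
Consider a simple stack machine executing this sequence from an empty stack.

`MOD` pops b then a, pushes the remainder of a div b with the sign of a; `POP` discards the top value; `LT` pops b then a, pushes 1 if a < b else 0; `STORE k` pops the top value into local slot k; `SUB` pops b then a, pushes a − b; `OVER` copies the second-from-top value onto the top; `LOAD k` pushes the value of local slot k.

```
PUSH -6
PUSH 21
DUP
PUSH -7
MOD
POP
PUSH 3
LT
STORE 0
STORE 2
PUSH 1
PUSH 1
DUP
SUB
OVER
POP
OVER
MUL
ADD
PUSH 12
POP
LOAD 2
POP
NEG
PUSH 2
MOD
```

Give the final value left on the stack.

-1

PUSH -6 : [-6]
PUSH 21 : [-6, 21]
DUP     : [-6, 21, 21]
PUSH -7 : [-6, 21, 21, -7]
MOD     : [-6, 21, 0]
POP     : [-6, 21]
PUSH 3  : [-6, 21, 3]
LT      : [-6, 0]
STORE 0 : [-6]
STORE 2 : []
PUSH 1  : [1]
PUSH 1  : [1, 1]
DUP     : [1, 1, 1]
SUB     : [1, 0]
OVER    : [1, 0, 1]
POP     : [1, 0]
OVER    : [1, 0, 1]
MUL     : [1, 0]
ADD     : [1]
PUSH 12 : [1, 12]
POP     : [1]
LOAD 2  : [1, -6]
POP     : [1]
NEG     : [-1]
PUSH 2  : [-1, 2]
MOD     : [-1]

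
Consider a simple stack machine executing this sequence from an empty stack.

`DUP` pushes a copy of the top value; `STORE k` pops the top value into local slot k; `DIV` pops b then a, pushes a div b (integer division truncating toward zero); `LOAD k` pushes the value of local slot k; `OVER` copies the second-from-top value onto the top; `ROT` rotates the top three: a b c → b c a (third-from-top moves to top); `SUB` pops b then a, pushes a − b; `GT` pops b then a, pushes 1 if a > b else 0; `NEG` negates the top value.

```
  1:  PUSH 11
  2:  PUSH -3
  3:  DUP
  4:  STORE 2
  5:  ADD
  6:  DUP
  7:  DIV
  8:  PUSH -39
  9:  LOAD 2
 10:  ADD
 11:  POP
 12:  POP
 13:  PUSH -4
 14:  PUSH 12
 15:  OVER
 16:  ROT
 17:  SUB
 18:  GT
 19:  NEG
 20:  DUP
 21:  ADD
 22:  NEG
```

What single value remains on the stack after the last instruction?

2

PUSH 11  : 11
PUSH -3  : 11 -3
DUP      : 11 -3 -3
STORE 2  : 11 -3
ADD      : 8
DUP      : 8 8
DIV      : 1
PUSH -39 : 1 -39
LOAD 2   : 1 -39 -3
ADD      : 1 -42
POP      : 1
POP      : (empty)
PUSH -4  : -4
PUSH 12  : -4 12
OVER     : -4 12 -4
ROT      : 12 -4 -4
SUB      : 12 0
GT       : 1
NEG      : -1
DUP      : -1 -1
ADD      : -2
NEG      : 2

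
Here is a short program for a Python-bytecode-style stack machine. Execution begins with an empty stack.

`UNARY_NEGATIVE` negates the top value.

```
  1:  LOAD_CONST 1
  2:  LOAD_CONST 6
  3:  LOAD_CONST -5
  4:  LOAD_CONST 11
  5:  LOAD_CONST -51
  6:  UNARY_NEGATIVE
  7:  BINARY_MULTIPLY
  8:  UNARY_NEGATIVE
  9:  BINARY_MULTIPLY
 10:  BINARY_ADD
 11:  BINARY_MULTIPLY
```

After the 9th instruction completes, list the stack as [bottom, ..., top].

[1, 6, 2805]

LOAD_CONST 1    → [1]
LOAD_CONST 6    → [1, 6]
LOAD_CONST -5   → [1, 6, -5]
LOAD_CONST 11   → [1, 6, -5, 11]
LOAD_CONST -51  → [1, 6, -5, 11, -51]
UNARY_NEGATIVE  → [1, 6, -5, 11, 51]
BINARY_MULTIPLY → [1, 6, -5, 561]
UNARY_NEGATIVE  → [1, 6, -5, -561]
BINARY_MULTIPLY → [1, 6, 2805]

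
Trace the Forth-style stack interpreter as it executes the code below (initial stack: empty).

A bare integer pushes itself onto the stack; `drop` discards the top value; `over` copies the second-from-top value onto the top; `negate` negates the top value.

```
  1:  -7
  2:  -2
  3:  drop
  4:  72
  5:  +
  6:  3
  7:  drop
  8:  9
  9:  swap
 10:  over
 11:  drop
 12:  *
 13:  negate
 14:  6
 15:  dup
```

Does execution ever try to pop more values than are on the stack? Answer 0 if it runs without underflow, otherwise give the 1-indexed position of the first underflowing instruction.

-7     → [-7]
-2     → [-7, -2]
drop   → [-7]
72     → [-7, 72]
+      → [65]
3      → [65, 3]
drop   → [65]
9      → [65, 9]
swap   → [9, 65]
over   → [9, 65, 9]
drop   → [9, 65]
*      → [585]
negate → [-585]
6      → [-585, 6]
dup    → [-585, 6, 6]

0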